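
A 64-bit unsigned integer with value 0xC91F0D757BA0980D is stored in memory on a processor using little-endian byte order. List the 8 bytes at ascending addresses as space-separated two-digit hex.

0D 98 A0 7B 75 0D 1F C9

Split into bytes (most-significant first): C9 1F 0D 75 7B A0 98 0D.
In little-endian order the low byte comes first in memory.
So at ascending addresses the bytes are 0D 98 A0 7B 75 0D 1F C9.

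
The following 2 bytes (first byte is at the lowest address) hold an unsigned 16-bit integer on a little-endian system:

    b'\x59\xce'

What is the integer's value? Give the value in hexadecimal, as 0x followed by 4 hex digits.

Little-endian: lowest address holds the least-significant byte.
Reassemble most-significant byte first: CE 59 → 0xCE59.

0xCE59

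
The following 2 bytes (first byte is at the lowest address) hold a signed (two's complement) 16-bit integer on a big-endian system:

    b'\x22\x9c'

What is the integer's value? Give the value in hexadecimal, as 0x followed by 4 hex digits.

0x229C

Big-endian: lowest address holds the most-significant byte.
The bytes are already most-significant first: 0x229C.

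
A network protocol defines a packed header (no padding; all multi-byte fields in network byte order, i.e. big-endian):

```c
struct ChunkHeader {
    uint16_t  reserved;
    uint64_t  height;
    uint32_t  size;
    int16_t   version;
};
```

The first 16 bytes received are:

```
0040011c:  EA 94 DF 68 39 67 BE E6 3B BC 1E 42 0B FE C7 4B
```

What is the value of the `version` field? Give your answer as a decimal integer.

-14517

`version` follows `reserved` (2 B), `height` (8 B), `size` (4 B), so it starts at offset 2 + 8 + 4 = 14 and occupies 2 bytes.
Bytes at offsets 14..15: C7 4B.
Big-endian stores the most-significant byte at the lowest address.
The bytes are already most-significant first: 0xC74B.
Top bit is set, so as a signed 16-bit value this is 0xC74B − 2^16 = -14517.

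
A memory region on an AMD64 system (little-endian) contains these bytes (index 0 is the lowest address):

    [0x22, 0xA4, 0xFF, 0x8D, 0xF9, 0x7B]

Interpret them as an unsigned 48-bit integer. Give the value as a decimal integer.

In little-endian order the low byte comes first in memory.
Reassemble most-significant byte first: 7B F9 8D FF A4 22 → 0x7BF98DFFA422.
0x7BF98DFFA422 = 136311759414306.

136311759414306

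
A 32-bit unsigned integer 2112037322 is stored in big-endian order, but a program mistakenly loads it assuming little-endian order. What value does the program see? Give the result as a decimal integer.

2112037322 in 32-bit hexadecimal is 0x7DE321CA.
Stored big-endian, the bytes at ascending addresses are 7D E3 21 CA.
Read back as little-endian, the first byte is least significant, giving 0xCA21E37D.
0xCA21E37D = 3391218557.

3391218557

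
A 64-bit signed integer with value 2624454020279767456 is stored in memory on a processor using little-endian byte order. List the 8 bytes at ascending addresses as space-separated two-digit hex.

2624454020279767456 in hexadecimal, padded to 64 bits, is 0x246BEF06C81F11A0.
Split into bytes (most-significant first): 24 6B EF 06 C8 1F 11 A0.
Little-endian stores the least-significant byte at the lowest address.
So at ascending addresses the bytes are A0 11 1F C8 06 EF 6B 24.

A0 11 1F C8 06 EF 6B 24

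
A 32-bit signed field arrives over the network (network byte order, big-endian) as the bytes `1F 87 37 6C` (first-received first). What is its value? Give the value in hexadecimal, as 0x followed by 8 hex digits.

0x1F87376C

Big-endian stores the most-significant byte at the lowest address.
The bytes are already most-significant first: 0x1F87376C.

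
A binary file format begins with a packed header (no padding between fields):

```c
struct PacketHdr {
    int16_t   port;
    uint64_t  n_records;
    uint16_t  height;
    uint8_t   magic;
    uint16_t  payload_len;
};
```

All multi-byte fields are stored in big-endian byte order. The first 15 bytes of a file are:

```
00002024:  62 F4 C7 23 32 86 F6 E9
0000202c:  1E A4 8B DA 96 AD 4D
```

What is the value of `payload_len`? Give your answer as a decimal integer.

`payload_len` follows `port` (2 B), `n_records` (8 B), `height` (2 B), `magic` (1 B), so it starts at offset 2 + 8 + 2 + 1 = 13 and occupies 2 bytes.
Bytes at offsets 13..14: AD 4D.
Big-endian: lowest address holds the most-significant byte.
The bytes are already most-significant first: 0xAD4D.
0xAD4D = 44365.

44365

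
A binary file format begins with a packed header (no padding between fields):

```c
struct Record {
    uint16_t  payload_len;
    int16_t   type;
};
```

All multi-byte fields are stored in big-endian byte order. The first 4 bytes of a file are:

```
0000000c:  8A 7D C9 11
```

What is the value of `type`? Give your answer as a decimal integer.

`type` follows `payload_len` (2 bytes), so it starts at byte offset 2 and occupies 2 bytes.
Bytes at offsets 2..3: C9 11.
Big-endian stores the most-significant byte at the lowest address.
The bytes are already most-significant first: 0xC911.
Top bit is set, so as a signed 16-bit value this is 0xC911 − 2^16 = -14063.

-14063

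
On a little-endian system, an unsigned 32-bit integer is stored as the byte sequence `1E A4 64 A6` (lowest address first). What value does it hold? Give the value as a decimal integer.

2791613470

In little-endian order the low byte comes first in memory.
Reassemble most-significant byte first: A6 64 A4 1E → 0xA664A41E.
0xA664A41E = 2791613470.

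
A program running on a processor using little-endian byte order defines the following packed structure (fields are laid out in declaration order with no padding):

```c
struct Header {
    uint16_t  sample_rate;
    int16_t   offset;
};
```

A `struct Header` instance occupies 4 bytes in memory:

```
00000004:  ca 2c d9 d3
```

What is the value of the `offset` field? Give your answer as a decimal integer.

`offset` follows `sample_rate` (2 bytes), so it starts at byte offset 2 and occupies 2 bytes.
Bytes at offsets 2..3: D9 D3.
Little-endian: lowest address holds the least-significant byte.
Reassemble most-significant byte first: D3 D9 → 0xD3D9.
Top bit is set, so as a signed 16-bit value this is 0xD3D9 − 2^16 = -11303.

-11303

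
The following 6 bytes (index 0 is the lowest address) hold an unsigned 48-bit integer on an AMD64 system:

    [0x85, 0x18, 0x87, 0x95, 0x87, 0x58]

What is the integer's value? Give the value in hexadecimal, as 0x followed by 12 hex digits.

0x588795871885

Little-endian stores the least-significant byte at the lowest address.
Reassemble most-significant byte first: 58 87 95 87 18 85 → 0x588795871885.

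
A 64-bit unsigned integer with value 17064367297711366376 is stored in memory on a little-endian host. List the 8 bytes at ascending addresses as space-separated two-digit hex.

17064367297711366376 in hexadecimal, padded to 64 bits, is 0xECD0CFA578E0E0E8.
Split into bytes (most-significant first): EC D0 CF A5 78 E0 E0 E8.
Little-endian stores the least-significant byte at the lowest address.
So at ascending addresses the bytes are E8 E0 E0 78 A5 CF D0 EC.

E8 E0 E0 78 A5 CF D0 EC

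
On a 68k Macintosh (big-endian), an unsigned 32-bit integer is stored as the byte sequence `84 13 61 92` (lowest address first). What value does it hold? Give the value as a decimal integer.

In big-endian order the high byte comes first in memory.
The bytes are already most-significant first: 0x84136192.
0x84136192 = 2215862674.

2215862674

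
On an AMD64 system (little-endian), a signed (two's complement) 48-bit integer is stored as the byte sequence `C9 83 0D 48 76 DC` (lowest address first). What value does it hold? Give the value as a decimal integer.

-39074403613751

Little-endian stores the least-significant byte at the lowest address.
Reassemble most-significant byte first: DC 76 48 0D 83 C9 → 0xDC76480D83C9.
Top bit is set, so as a signed 48-bit value this is 0xDC76480D83C9 − 2^48 = -39074403613751.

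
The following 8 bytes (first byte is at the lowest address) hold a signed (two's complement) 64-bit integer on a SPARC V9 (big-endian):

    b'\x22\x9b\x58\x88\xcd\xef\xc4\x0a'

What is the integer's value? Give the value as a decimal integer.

2493684163273540618

Big-endian stores the most-significant byte at the lowest address.
The bytes are already most-significant first: 0x229B5888CDEFC40A.
0x229B5888CDEFC40A = 2493684163273540618.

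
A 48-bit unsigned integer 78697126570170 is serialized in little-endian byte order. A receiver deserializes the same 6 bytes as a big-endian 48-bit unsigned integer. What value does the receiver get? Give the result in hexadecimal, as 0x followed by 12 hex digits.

0xBA28461A9347

78697126570170 in 48-bit hexadecimal is 0x47931A4628BA.
Stored little-endian, the bytes at ascending addresses are BA 28 46 1A 93 47.
Read back as big-endian, the last byte is least significant, giving 0xBA28461A9347.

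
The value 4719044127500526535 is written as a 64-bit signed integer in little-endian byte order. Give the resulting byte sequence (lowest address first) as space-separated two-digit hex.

C7 E3 0F A3 A1 69 7D 41

4719044127500526535 in hexadecimal, padded to 64 bits, is 0x417D69A1A30FE3C7.
Split into bytes (most-significant first): 41 7D 69 A1 A3 0F E3 C7.
Little-endian: lowest address holds the least-significant byte.
So at ascending addresses the bytes are C7 E3 0F A3 A1 69 7D 41.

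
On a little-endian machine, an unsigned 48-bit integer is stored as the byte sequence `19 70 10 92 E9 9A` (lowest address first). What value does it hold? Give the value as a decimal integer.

170327968608281

In little-endian order the low byte comes first in memory.
Reassemble most-significant byte first: 9A E9 92 10 70 19 → 0x9AE992107019.
0x9AE992107019 = 170327968608281.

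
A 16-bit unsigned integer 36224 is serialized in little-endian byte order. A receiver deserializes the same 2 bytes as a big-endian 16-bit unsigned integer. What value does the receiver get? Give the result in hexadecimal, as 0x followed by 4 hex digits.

36224 in 16-bit hexadecimal is 0x8D80.
Stored little-endian, the bytes at ascending addresses are 80 8D.
Read back as big-endian, the last byte is least significant, giving 0x808D.

0x808D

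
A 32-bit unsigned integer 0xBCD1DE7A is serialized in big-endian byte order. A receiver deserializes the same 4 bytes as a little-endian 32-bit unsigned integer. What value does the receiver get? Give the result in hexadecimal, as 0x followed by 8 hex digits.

0x7ADED1BC

Stored big-endian, the bytes at ascending addresses are BC D1 DE 7A.
Read back as little-endian, the first byte is least significant, giving 0x7ADED1BC.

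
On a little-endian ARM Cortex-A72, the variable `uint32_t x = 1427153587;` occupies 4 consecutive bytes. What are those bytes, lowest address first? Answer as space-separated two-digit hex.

B3 A2 10 55

1427153587 in hexadecimal, padded to 32 bits, is 0x5510A2B3.
Split into bytes (most-significant first): 55 10 A2 B3.
In little-endian order the low byte comes first in memory.
So at ascending addresses the bytes are B3 A2 10 55.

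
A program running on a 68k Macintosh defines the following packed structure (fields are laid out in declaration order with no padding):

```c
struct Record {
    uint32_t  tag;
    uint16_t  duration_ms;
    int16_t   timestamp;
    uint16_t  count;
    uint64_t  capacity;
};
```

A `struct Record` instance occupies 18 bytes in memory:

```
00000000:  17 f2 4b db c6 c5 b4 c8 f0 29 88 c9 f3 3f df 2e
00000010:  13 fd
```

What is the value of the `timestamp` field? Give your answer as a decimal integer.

`timestamp` follows `tag` (4 B), `duration_ms` (2 B), so it starts at offset 4 + 2 = 6 and occupies 2 bytes.
Bytes at offsets 6..7: B4 C8.
Big-endian stores the most-significant byte at the lowest address.
The bytes are already most-significant first: 0xB4C8.
Top bit is set, so as a signed 16-bit value this is 0xB4C8 − 2^16 = -19256.

-19256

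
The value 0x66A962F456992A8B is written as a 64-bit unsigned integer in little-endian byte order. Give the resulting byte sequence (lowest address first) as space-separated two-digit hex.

Split into bytes (most-significant first): 66 A9 62 F4 56 99 2A 8B.
Little-endian: lowest address holds the least-significant byte.
So at ascending addresses the bytes are 8B 2A 99 56 F4 62 A9 66.

8B 2A 99 56 F4 62 A9 66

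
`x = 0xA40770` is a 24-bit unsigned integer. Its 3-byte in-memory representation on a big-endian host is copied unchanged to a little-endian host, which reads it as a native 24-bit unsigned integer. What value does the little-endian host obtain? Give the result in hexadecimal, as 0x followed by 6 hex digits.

Stored big-endian, the bytes at ascending addresses are A4 07 70.
Read back as little-endian, the first byte is least significant, giving 0x7007A4.

0x7007A4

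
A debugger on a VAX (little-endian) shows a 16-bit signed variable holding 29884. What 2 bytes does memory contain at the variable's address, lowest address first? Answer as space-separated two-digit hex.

BC 74

29884 in hexadecimal, padded to 16 bits, is 0x74BC.
Split into bytes (most-significant first): 74 BC.
In little-endian order the low byte comes first in memory.
So at ascending addresses the bytes are BC 74.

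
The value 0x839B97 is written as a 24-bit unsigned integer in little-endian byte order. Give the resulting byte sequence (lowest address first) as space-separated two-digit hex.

Split into bytes (most-significant first): 83 9B 97.
Little-endian stores the least-significant byte at the lowest address.
So at ascending addresses the bytes are 97 9B 83.

97 9B 83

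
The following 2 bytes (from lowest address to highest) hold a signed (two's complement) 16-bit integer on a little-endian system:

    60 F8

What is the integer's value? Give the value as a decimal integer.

Little-endian: lowest address holds the least-significant byte.
Reassemble most-significant byte first: F8 60 → 0xF860.
Top bit is set, so as a signed 16-bit value this is 0xF860 − 2^16 = -1952.

-1952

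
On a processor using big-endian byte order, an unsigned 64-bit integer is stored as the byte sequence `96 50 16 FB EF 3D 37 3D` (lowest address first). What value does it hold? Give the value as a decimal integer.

10831182375132411709

Big-endian stores the most-significant byte at the lowest address.
The bytes are already most-significant first: 0x965016FBEF3D373D.
0x965016FBEF3D373D = 10831182375132411709.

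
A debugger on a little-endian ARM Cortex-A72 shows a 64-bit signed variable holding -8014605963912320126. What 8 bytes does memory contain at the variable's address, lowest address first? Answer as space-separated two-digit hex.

Two's complement of -8014605963912320126 in 64 bits: 8014605963912320126 = 0x6F3999A935B8947E; invert → 0x90C66656CA476B81; add 1 → 0x90C66656CA476B82.
Split into bytes (most-significant first): 90 C6 66 56 CA 47 6B 82.
Little-endian: lowest address holds the least-significant byte.
So at ascending addresses the bytes are 82 6B 47 CA 56 66 C6 90.

82 6B 47 CA 56 66 C6 90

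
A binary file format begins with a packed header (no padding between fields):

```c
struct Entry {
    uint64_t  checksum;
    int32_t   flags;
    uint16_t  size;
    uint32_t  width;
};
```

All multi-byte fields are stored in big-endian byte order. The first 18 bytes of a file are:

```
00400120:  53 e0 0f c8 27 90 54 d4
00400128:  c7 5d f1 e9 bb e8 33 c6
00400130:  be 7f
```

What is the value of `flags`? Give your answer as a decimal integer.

-950144535

`flags` follows `checksum` (8 bytes), so it starts at byte offset 8 and occupies 4 bytes.
Bytes at offsets 8..11: C7 5D F1 E9.
Big-endian stores the most-significant byte at the lowest address.
The bytes are already most-significant first: 0xC75DF1E9.
Top bit is set, so as a signed 32-bit value this is 0xC75DF1E9 − 2^32 = -950144535.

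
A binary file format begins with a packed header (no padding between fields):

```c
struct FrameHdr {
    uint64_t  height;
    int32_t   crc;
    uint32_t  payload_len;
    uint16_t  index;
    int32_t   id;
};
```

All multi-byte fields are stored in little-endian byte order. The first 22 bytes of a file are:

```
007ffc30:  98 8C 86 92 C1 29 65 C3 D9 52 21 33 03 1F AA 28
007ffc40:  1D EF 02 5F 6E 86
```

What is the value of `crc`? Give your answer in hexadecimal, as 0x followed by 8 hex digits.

0x332152D9

`crc` follows `height` (8 bytes), so it starts at byte offset 8 and occupies 4 bytes.
Bytes at offsets 8..11: D9 52 21 33.
In little-endian order the low byte comes first in memory.
Reassemble most-significant byte first: 33 21 52 D9 → 0x332152D9.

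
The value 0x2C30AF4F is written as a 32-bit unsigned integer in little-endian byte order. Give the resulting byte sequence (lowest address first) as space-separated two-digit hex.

4F AF 30 2C

Split into bytes (most-significant first): 2C 30 AF 4F.
In little-endian order the low byte comes first in memory.
So at ascending addresses the bytes are 4F AF 30 2C.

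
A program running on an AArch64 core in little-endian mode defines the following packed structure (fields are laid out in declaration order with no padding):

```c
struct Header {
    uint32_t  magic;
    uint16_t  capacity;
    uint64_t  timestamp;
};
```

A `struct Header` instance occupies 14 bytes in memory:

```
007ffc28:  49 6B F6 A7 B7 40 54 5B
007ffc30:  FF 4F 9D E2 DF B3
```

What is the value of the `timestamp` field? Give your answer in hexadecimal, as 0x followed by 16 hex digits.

`timestamp` follows `magic` (4 B), `capacity` (2 B), so it starts at offset 4 + 2 = 6 and occupies 8 bytes.
Bytes at offsets 6..13: 54 5B FF 4F 9D E2 DF B3.
In little-endian order the low byte comes first in memory.
Reassemble most-significant byte first: B3 DF E2 9D 4F FF 5B 54 → 0xB3DFE29D4FFF5B54.

0xB3DFE29D4FFF5B54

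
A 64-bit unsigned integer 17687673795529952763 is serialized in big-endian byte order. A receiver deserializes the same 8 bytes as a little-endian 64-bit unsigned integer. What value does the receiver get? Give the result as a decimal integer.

17687673795529952763 in 64-bit hexadecimal is 0xF5773D9A8D8C4DFB.
Stored big-endian, the bytes at ascending addresses are F5 77 3D 9A 8D 8C 4D FB.
Read back as little-endian, the first byte is least significant, giving 0xFB4D8C8D9A3D77F5.
0xFB4D8C8D9A3D77F5 = 18108284216532629493.

18108284216532629493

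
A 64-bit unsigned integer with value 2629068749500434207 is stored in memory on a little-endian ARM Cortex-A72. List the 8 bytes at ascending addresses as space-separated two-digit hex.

2629068749500434207 in hexadecimal, padded to 64 bits, is 0x247C5419280DC71F.
Split into bytes (most-significant first): 24 7C 54 19 28 0D C7 1F.
Little-endian stores the least-significant byte at the lowest address.
So at ascending addresses the bytes are 1F C7 0D 28 19 54 7C 24.

1F C7 0D 28 19 54 7C 24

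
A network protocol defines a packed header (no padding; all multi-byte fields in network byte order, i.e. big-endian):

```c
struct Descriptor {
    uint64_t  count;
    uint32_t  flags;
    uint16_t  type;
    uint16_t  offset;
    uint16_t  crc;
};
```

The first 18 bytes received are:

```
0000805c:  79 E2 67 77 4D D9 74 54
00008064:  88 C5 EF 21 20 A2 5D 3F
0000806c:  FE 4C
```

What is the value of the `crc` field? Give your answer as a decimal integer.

`crc` follows `count` (8 B), `flags` (4 B), `type` (2 B), `offset` (2 B), so it starts at offset 8 + 4 + 2 + 2 = 16 and occupies 2 bytes.
Bytes at offsets 16..17: FE 4C.
Big-endian stores the most-significant byte at the lowest address.
The bytes are already most-significant first: 0xFE4C.
0xFE4C = 65100.

65100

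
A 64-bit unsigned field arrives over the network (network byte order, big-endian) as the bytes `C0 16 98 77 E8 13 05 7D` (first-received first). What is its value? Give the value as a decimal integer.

Big-endian stores the most-significant byte at the lowest address.
The bytes are already most-significant first: 0xC0169877E813057D.
0xC0169877E813057D = 13841418145531889021.

13841418145531889021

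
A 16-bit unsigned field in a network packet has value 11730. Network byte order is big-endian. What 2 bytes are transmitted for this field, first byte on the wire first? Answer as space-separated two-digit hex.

11730 in hexadecimal, padded to 16 bits, is 0x2DD2.
Split into bytes (most-significant first): 2D D2.
Big-endian stores the most-significant byte at the lowest address.
So the memory order matches the most-significant-first order: 2D D2.

2D D2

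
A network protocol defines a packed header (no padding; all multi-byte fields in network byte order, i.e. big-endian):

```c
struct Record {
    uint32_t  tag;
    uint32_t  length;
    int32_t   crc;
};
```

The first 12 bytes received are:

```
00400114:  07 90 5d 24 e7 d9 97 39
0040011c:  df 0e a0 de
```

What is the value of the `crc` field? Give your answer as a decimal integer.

`crc` follows `tag` (4 B), `length` (4 B), so it starts at offset 4 + 4 = 8 and occupies 4 bytes.
Bytes at offsets 8..11: DF 0E A0 DE.
Big-endian: lowest address holds the most-significant byte.
The bytes are already most-significant first: 0xDF0EA0DE.
Top bit is set, so as a signed 32-bit value this is 0xDF0EA0DE − 2^32 = -552689442.

-552689442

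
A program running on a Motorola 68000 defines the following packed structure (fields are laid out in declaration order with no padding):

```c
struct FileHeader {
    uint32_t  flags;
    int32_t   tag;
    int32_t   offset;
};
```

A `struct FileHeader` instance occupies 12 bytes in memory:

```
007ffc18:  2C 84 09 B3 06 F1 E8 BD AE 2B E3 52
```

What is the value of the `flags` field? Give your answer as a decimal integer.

`flags` is the first field, at byte offset 0, occupying 4 bytes.
Bytes at offsets 0..3: 2C 84 09 B3.
Big-endian: lowest address holds the most-significant byte.
The bytes are already most-significant first: 0x2C8409B3.
0x2C8409B3 = 746850739.

746850739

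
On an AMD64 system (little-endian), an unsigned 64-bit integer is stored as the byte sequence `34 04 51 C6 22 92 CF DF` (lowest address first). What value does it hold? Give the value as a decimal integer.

16127269468690777140

In little-endian order the low byte comes first in memory.
Reassemble most-significant byte first: DF CF 92 22 C6 51 04 34 → 0xDFCF9222C6510434.
0xDFCF9222C6510434 = 16127269468690777140.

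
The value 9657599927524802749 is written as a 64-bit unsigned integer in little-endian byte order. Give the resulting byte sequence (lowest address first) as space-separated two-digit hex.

9657599927524802749 in hexadecimal, padded to 64 bits, is 0x8606AFF746F440BD.
Split into bytes (most-significant first): 86 06 AF F7 46 F4 40 BD.
Little-endian stores the least-significant byte at the lowest address.
So at ascending addresses the bytes are BD 40 F4 46 F7 AF 06 86.

BD 40 F4 46 F7 AF 06 86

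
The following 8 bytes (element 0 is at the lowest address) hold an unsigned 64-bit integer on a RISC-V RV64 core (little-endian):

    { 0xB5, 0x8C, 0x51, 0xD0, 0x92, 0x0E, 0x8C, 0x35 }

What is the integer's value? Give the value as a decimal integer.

3858475004472691893

Little-endian stores the least-significant byte at the lowest address.
Reassemble most-significant byte first: 35 8C 0E 92 D0 51 8C B5 → 0x358C0E92D0518CB5.
0x358C0E92D0518CB5 = 3858475004472691893.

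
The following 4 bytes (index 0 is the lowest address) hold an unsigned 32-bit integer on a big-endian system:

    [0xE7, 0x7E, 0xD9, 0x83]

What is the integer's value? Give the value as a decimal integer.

3883850115

In big-endian order the high byte comes first in memory.
The bytes are already most-significant first: 0xE77ED983.
0xE77ED983 = 3883850115.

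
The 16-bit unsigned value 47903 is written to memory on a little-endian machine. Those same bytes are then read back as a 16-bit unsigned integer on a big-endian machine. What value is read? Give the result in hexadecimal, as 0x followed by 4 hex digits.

0x1FBB

47903 in 16-bit hexadecimal is 0xBB1F.
Stored little-endian, the bytes at ascending addresses are 1F BB.
Read back as big-endian, the last byte is least significant, giving 0x1FBB.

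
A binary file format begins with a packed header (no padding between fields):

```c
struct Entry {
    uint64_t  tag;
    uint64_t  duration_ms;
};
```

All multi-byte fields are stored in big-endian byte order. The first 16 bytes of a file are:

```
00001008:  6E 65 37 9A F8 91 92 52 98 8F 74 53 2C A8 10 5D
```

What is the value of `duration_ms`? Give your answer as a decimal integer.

`duration_ms` follows `tag` (8 bytes), so it starts at byte offset 8 and occupies 8 bytes.
Bytes at offsets 8..15: 98 8F 74 53 2C A8 10 5D.
In big-endian order the high byte comes first in memory.
The bytes are already most-significant first: 0x988F74532CA8105D.
0x988F74532CA8105D = 10993133116014989405.

10993133116014989405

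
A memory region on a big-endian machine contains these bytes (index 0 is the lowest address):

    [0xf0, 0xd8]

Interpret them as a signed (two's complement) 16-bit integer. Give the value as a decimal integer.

In big-endian order the high byte comes first in memory.
The bytes are already most-significant first: 0xF0D8.
Top bit is set, so as a signed 16-bit value this is 0xF0D8 − 2^16 = -3880.

-3880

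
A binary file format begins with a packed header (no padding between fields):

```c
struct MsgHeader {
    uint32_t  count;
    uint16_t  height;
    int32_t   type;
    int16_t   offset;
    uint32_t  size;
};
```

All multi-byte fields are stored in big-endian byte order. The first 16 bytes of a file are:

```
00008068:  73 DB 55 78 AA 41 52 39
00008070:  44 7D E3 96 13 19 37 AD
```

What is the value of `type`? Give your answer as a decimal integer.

`type` follows `count` (4 B), `height` (2 B), so it starts at offset 4 + 2 = 6 and occupies 4 bytes.
Bytes at offsets 6..9: 52 39 44 7D.
Big-endian: lowest address holds the most-significant byte.
The bytes are already most-significant first: 0x5239447D.
0x5239447D = 1379484797.

1379484797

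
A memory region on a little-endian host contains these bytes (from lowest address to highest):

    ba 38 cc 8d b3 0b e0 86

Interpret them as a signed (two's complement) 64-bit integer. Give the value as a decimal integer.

Little-endian stores the least-significant byte at the lowest address.
Reassemble most-significant byte first: 86 E0 0B B3 8D CC 38 BA → 0x86E00BB38DCC38BA.
Top bit is set, so as a signed 64-bit value this is 0x86E00BB38DCC38BA − 2^64 = -8727963212037998406.

-8727963212037998406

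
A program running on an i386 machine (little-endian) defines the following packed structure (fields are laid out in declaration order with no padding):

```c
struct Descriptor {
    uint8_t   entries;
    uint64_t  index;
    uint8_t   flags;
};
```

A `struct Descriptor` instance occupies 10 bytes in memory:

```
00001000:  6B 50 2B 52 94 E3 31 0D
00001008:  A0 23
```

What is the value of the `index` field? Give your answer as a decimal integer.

`index` follows `entries` (1 byte), so it starts at byte offset 1 and occupies 8 bytes.
Bytes at offsets 1..8: 50 2B 52 94 E3 31 0D A0.
Little-endian: lowest address holds the least-significant byte.
Reassemble most-significant byte first: A0 0D 31 E3 94 52 2B 50 → 0xA00D31E394522B50.
0xA00D31E394522B50 = 11532929074281458512.

11532929074281458512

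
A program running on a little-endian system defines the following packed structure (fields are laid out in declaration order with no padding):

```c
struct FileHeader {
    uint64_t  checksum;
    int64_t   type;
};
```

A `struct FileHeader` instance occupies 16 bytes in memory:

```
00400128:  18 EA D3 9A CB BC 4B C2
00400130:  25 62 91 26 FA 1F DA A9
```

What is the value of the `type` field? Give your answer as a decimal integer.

-6207613977127460315

`type` follows `checksum` (8 bytes), so it starts at byte offset 8 and occupies 8 bytes.
Bytes at offsets 8..15: 25 62 91 26 FA 1F DA A9.
Little-endian stores the least-significant byte at the lowest address.
Reassemble most-significant byte first: A9 DA 1F FA 26 91 62 25 → 0xA9DA1FFA26916225.
Top bit is set, so as a signed 64-bit value this is 0xA9DA1FFA26916225 − 2^64 = -6207613977127460315.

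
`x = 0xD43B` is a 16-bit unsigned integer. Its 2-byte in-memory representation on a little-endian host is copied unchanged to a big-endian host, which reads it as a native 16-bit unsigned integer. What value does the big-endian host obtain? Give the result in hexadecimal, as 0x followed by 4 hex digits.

Stored little-endian, the bytes at ascending addresses are 3B D4.
Read back as big-endian, the last byte is least significant, giving 0x3BD4.

0x3BD4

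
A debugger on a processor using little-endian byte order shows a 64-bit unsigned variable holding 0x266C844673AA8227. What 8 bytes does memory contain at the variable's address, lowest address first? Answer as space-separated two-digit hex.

27 82 AA 73 46 84 6C 26

Split into bytes (most-significant first): 26 6C 84 46 73 AA 82 27.
Little-endian stores the least-significant byte at the lowest address.
So at ascending addresses the bytes are 27 82 AA 73 46 84 6C 26.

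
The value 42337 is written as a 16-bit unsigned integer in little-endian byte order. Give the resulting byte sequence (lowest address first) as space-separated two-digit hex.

42337 in hexadecimal, padded to 16 bits, is 0xA561.
Split into bytes (most-significant first): A5 61.
Little-endian: lowest address holds the least-significant byte.
So at ascending addresses the bytes are 61 A5.

61 A5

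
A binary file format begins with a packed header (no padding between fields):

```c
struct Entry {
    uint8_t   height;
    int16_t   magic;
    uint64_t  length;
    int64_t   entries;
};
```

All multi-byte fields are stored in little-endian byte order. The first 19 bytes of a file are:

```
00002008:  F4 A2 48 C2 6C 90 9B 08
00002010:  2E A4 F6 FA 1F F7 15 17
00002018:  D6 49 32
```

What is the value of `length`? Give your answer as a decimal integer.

`length` follows `height` (1 B), `magic` (2 B), so it starts at offset 1 + 2 = 3 and occupies 8 bytes.
Bytes at offsets 3..10: C2 6C 90 9B 08 2E A4 F6.
Little-endian stores the least-significant byte at the lowest address.
Reassemble most-significant byte first: F6 A4 2E 08 9B 90 6C C2 → 0xF6A42E089B906CC2.
0xF6A42E089B906CC2 = 17772380644015369410.

17772380644015369410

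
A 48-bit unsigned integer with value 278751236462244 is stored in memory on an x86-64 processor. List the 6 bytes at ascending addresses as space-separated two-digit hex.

A4 16 6E D4 85 FD

278751236462244 in hexadecimal, padded to 48 bits, is 0xFD85D46E16A4.
Split into bytes (most-significant first): FD 85 D4 6E 16 A4.
In little-endian order the low byte comes first in memory.
So at ascending addresses the bytes are A4 16 6E D4 85 FD.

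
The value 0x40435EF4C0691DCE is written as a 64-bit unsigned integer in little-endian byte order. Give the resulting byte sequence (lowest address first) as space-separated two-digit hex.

CE 1D 69 C0 F4 5E 43 40

Split into bytes (most-significant first): 40 43 5E F4 C0 69 1D CE.
Little-endian stores the least-significant byte at the lowest address.
So at ascending addresses the bytes are CE 1D 69 C0 F4 5E 43 40.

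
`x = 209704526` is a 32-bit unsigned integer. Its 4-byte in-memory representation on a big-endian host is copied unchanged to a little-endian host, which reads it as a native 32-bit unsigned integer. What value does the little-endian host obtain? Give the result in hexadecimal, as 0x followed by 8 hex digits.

209704526 in 32-bit hexadecimal is 0x0C7FD64E.
Stored big-endian, the bytes at ascending addresses are 0C 7F D6 4E.
Read back as little-endian, the first byte is least significant, giving 0x4ED67F0C.

0x4ED67F0C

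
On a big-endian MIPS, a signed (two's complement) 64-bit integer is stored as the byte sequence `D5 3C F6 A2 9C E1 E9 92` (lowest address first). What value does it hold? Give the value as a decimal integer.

-3081316866751075950

Big-endian stores the most-significant byte at the lowest address.
The bytes are already most-significant first: 0xD53CF6A29CE1E992.
Top bit is set, so as a signed 64-bit value this is 0xD53CF6A29CE1E992 − 2^64 = -3081316866751075950.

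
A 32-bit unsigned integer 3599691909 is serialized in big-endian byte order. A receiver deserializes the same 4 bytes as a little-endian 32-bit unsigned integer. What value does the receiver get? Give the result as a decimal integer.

3599691909 in 32-bit hexadecimal is 0xD68EF085.
Stored big-endian, the bytes at ascending addresses are D6 8E F0 85.
Read back as little-endian, the first byte is least significant, giving 0x85F08ED6.
0x85F08ED6 = 2247134934.

2247134934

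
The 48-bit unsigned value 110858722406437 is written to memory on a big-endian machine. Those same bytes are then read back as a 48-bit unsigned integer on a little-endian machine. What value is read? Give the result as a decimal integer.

41716015879012

110858722406437 in 48-bit hexadecimal is 0x64D34EC4F025.
Stored big-endian, the bytes at ascending addresses are 64 D3 4E C4 F0 25.
Read back as little-endian, the first byte is least significant, giving 0x25F0C44ED364.
0x25F0C44ED364 = 41716015879012.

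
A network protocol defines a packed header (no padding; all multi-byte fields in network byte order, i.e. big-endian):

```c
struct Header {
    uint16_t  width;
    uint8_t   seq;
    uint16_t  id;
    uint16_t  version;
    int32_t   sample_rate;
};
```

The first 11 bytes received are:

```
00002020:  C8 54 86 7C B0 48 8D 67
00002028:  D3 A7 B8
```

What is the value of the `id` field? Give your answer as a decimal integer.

`id` follows `width` (2 B), `seq` (1 B), so it starts at offset 2 + 1 = 3 and occupies 2 bytes.
Bytes at offsets 3..4: 7C B0.
Big-endian: lowest address holds the most-significant byte.
The bytes are already most-significant first: 0x7CB0.
0x7CB0 = 31920.

31920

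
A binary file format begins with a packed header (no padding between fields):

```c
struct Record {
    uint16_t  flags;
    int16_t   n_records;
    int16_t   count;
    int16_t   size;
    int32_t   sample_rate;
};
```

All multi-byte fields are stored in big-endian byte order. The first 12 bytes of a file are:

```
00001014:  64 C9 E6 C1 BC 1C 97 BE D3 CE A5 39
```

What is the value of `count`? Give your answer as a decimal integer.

-17380

`count` follows `flags` (2 B), `n_records` (2 B), so it starts at offset 2 + 2 = 4 and occupies 2 bytes.
Bytes at offsets 4..5: BC 1C.
Big-endian: lowest address holds the most-significant byte.
The bytes are already most-significant first: 0xBC1C.
Top bit is set, so as a signed 16-bit value this is 0xBC1C − 2^16 = -17380.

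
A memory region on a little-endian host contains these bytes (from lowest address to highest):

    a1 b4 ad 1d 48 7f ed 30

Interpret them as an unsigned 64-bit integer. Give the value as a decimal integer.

Little-endian stores the least-significant byte at the lowest address.
Reassemble most-significant byte first: 30 ED 7F 48 1D AD B4 A1 → 0x30ED7F481DADB4A1.
0x30ED7F481DADB4A1 = 3525614031013262497.

3525614031013262497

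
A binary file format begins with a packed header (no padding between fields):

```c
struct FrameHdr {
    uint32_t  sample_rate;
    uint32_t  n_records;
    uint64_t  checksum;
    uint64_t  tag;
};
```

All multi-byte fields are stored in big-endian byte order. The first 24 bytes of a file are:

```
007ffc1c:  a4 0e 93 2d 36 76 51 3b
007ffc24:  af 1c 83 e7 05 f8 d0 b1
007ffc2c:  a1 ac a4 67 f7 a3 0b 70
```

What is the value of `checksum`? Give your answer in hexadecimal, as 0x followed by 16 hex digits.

0xAF1C83E705F8D0B1

`checksum` follows `sample_rate` (4 B), `n_records` (4 B), so it starts at offset 4 + 4 = 8 and occupies 8 bytes.
Bytes at offsets 8..15: AF 1C 83 E7 05 F8 D0 B1.
In big-endian order the high byte comes first in memory.
The bytes are already most-significant first: 0xAF1C83E705F8D0B1.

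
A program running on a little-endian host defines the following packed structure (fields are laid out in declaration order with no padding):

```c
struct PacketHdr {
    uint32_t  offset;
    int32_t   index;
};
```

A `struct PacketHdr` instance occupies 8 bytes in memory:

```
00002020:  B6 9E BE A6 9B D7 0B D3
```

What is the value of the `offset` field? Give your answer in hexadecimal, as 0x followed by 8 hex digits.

0xA6BE9EB6

`offset` is the first field, at byte offset 0, occupying 4 bytes.
Bytes at offsets 0..3: B6 9E BE A6.
Little-endian stores the least-significant byte at the lowest address.
Reassemble most-significant byte first: A6 BE 9E B6 → 0xA6BE9EB6.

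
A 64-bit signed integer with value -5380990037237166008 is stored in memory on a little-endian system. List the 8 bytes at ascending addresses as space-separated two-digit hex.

Two's complement of -5380990037237166008 in 64 bits: 5380990037237166008 = 0x4AAD1DEDDD6FEFB8; invert → 0xB552E21222901047; add 1 → 0xB552E21222901048.
Split into bytes (most-significant first): B5 52 E2 12 22 90 10 48.
In little-endian order the low byte comes first in memory.
So at ascending addresses the bytes are 48 10 90 22 12 E2 52 B5.

48 10 90 22 12 E2 52 B5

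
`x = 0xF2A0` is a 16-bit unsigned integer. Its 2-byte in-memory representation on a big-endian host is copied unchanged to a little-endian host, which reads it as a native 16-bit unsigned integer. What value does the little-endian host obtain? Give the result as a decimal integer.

41202

Stored big-endian, the bytes at ascending addresses are F2 A0.
Read back as little-endian, the first byte is least significant, giving 0xA0F2.
0xA0F2 = 41202.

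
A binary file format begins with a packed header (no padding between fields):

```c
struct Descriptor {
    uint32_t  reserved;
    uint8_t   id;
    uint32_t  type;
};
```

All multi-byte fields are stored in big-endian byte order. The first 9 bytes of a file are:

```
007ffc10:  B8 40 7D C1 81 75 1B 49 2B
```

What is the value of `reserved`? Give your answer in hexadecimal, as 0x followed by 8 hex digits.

`reserved` is the first field, at byte offset 0, occupying 4 bytes.
Bytes at offsets 0..3: B8 40 7D C1.
Big-endian: lowest address holds the most-significant byte.
The bytes are already most-significant first: 0xB8407DC1.

0xB8407DC1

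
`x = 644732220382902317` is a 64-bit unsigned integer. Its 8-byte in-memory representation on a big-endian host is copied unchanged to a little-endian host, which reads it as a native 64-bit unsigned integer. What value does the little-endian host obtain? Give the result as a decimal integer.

644732220382902317 in 64-bit hexadecimal is 0x08F28C89DB2BF82D.
Stored big-endian, the bytes at ascending addresses are 08 F2 8C 89 DB 2B F8 2D.
Read back as little-endian, the first byte is least significant, giving 0x2DF82BDB898CF208.
0x2DF82BDB898CF208 = 3312445747836547592.

3312445747836547592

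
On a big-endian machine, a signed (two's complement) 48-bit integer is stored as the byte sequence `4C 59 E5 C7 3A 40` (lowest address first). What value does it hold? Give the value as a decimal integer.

83948990839360

In big-endian order the high byte comes first in memory.
The bytes are already most-significant first: 0x4C59E5C73A40.
0x4C59E5C73A40 = 83948990839360.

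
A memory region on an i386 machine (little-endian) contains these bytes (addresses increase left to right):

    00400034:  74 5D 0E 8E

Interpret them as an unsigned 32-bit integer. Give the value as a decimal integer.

2383306100

Little-endian stores the least-significant byte at the lowest address.
Reassemble most-significant byte first: 8E 0E 5D 74 → 0x8E0E5D74.
0x8E0E5D74 = 2383306100.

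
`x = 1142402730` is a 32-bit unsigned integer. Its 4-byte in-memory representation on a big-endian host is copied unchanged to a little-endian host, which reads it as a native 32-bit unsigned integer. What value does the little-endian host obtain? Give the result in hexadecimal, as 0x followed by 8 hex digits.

0xAAAE1744

1142402730 in 32-bit hexadecimal is 0x4417AEAA.
Stored big-endian, the bytes at ascending addresses are 44 17 AE AA.
Read back as little-endian, the first byte is least significant, giving 0xAAAE1744.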